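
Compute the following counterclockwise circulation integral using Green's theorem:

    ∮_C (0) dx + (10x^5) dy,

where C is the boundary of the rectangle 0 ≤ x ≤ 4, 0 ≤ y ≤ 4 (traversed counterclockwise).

Green's theorem converts the closed line integral into a double integral over the enclosed region D:

    ∮_C P dx + Q dy = ∬_D (∂Q/∂x - ∂P/∂y) dA.

Here P = 0, Q = 10x^5, so

    ∂Q/∂x = 50x^4,    ∂P/∂y = 0,
    ∂Q/∂x - ∂P/∂y = 50x^4.

D is the region 0 ≤ x ≤ 4, 0 ≤ y ≤ 4. Evaluating the double integral:

    ∬_D (50x^4) dA = ∫_0^{4} ∫_0^{4} (50x^4) dy dx.

Inner (y from 0 to 4): 200x^4.
Outer (x from 0 to 4): 40960.

Therefore ∮_C P dx + Q dy = 40960.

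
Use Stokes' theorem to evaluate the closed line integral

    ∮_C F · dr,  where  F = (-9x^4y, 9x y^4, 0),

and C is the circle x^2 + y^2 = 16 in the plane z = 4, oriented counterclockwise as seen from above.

Let S be the flat disk x^2 + y^2 ≤ 16 in the plane z = 4, with upward unit normal n̂ = ẑ. By Stokes' theorem,

    ∮_C F · dr = ∬_S (∇ × F) · n̂ dS = ∬_D (curl F)_z dA,

where D is the disk x^2 + y^2 ≤ 16.

Compute the curl of F = (-9x^4y, 9x y^4, 0):
    (∇ × F)_x = ∂F_z/∂y - ∂F_y/∂z = 0,
    (∇ × F)_y = ∂F_x/∂z - ∂F_z/∂x = 0,
    (∇ × F)_z = ∂F_y/∂x - ∂F_x/∂y = 9x^4 + 9y^4.

On z = 4, (curl F)_z = 9x^4 + 9y^4.

Convert to polar (x = r cos θ, y = r sin θ, dA = r dr dθ); the integrand becomes 9r^4(sin(θ)^4 + cos(θ)^4), so

    ∬_D (curl F)_z dA = ∫_0^{2π} ∫_0^{4} (9r^4(sin(θ)^4 + cos(θ)^4)) · r dr dθ.

Inner (r from 0 to 4): 6144sin(θ)^4 + 6144cos(θ)^4.
Outer (θ from 0 to 2π): 9216π.

Therefore ∮_C F · dr = 9216π.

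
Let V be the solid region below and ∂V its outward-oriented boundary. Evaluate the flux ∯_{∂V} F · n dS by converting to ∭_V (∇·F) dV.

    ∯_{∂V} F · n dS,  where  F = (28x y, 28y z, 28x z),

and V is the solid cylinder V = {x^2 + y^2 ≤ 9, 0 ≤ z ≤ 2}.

By the divergence theorem,

    ∯_{∂V} F · n dS = ∭_V (∇ · F) dV.

Compute the divergence:
    ∇ · F = ∂F_x/∂x + ∂F_y/∂y + ∂F_z/∂z = 28y + 28z + 28x = 28x + 28y + 28z.

In cylindrical coordinates, x = r cos(θ), y = r sin(θ), z = z, dV = r dr dθ dz, with 0 ≤ r ≤ 3, 0 ≤ θ ≤ 2π, 0 ≤ z ≤ 2.

The integrand, after substitution and multiplying by the volume element, becomes (28sqrt(2)r sin(θ + π/4) + 28z) · r, so

    ∭_V (∇·F) dV = ∫_0^{2π} ∫_0^{3} ∫_0^{2} (28sqrt(2)r sin(θ + π/4) + 28z) · r dz dr dθ.

Inner (z from 0 to 2): 56r (sqrt(2)r sin(θ + π/4) + 1).
Middle (r from 0 to 3): 504sqrt(2)sin(θ + π/4) + 252.
Outer (θ from 0 to 2π): 504π.

Therefore ∯_{∂V} F · n dS = 504π.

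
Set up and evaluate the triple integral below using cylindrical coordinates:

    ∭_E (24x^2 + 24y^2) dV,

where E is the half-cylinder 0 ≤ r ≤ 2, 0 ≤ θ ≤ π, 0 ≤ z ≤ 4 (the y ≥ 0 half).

In cylindrical coordinates, x = r cos(θ), y = r sin(θ), z = z, and dV = r dr dθ dz.

The integrand becomes 24r^2, so

    ∭_E (24x^2 + 24y^2) dV = ∫_{0}^{π} ∫_{0}^{2} ∫_{0}^{4} (24r^2) · r dz dr dθ.

Inner (z): 96r^3.
Middle (r from 0 to 2): 384.
Outer (θ): 384π.

Therefore the triple integral equals 384π.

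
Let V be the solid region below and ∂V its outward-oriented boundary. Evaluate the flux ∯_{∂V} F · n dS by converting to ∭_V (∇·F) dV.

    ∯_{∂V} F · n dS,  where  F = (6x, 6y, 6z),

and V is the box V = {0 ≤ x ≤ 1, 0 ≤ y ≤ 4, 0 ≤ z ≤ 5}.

By the divergence theorem,

    ∯_{∂V} F · n dS = ∭_V (∇ · F) dV.

Compute the divergence:
    ∇ · F = ∂F_x/∂x + ∂F_y/∂y + ∂F_z/∂z = 6 + 6 + 6 = 18.

V is a rectangular box, so dV = dx dy dz with 0 ≤ x ≤ 1, 0 ≤ y ≤ 4, 0 ≤ z ≤ 5.

Integrate (18) over V as an iterated integral:

    ∭_V (∇·F) dV = ∫_0^{1} ∫_0^{4} ∫_0^{5} (18) dz dy dx.

Inner (z from 0 to 5): 90.
Middle (y from 0 to 4): 360.
Outer (x from 0 to 1): 360.

Therefore ∯_{∂V} F · n dS = 360.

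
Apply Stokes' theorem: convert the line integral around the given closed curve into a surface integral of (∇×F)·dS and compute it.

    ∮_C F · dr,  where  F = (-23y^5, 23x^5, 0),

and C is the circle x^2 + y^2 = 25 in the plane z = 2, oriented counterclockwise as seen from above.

Let S be the flat disk x^2 + y^2 ≤ 25 in the plane z = 2, with upward unit normal n̂ = ẑ. By Stokes' theorem,

    ∮_C F · dr = ∬_S (∇ × F) · n̂ dS = ∬_D (curl F)_z dA,

where D is the disk x^2 + y^2 ≤ 25.

Compute the curl of F = (-23y^5, 23x^5, 0):
    (∇ × F)_x = ∂F_z/∂y - ∂F_y/∂z = 0,
    (∇ × F)_y = ∂F_x/∂z - ∂F_z/∂x = 0,
    (∇ × F)_z = ∂F_y/∂x - ∂F_x/∂y = 115x^4 + 115y^4.

On z = 2, (curl F)_z = 115x^4 + 115y^4.

Convert to polar (x = r cos θ, y = r sin θ, dA = r dr dθ); the integrand becomes 115r^4(sin(θ)^4 + cos(θ)^4), so

    ∬_D (curl F)_z dA = ∫_0^{2π} ∫_0^{5} (115r^4(sin(θ)^4 + cos(θ)^4)) · r dr dθ.

Inner (r from 0 to 5): 1796875sin(θ)^4/6 + 1796875cos(θ)^4/6.
Outer (θ from 0 to 2π): 1796875π/4.

Therefore ∮_C F · dr = 1796875π/4.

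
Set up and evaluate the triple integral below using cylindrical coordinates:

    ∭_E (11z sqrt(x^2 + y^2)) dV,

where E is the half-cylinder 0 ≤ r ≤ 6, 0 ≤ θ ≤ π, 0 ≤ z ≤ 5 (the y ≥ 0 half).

In cylindrical coordinates, x = r cos(θ), y = r sin(θ), z = z, and dV = r dr dθ dz.

The integrand becomes 11r z, so

    ∭_E (11z sqrt(x^2 + y^2)) dV = ∫_{0}^{π} ∫_{0}^{6} ∫_{0}^{5} (11r z) · r dz dr dθ.

Inner (z): 275r^2/2.
Middle (r from 0 to 6): 9900.
Outer (θ): 9900π.

Therefore the triple integral equals 9900π.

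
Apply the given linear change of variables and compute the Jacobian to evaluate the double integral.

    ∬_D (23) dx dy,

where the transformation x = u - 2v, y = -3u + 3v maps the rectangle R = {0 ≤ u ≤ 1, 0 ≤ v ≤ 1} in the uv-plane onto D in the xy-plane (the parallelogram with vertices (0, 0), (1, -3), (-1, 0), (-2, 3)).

Compute the Jacobian determinant of (x, y) with respect to (u, v):

    ∂(x,y)/∂(u,v) = | 1  -2 | = (1)(3) - (-2)(-3) = -3.
                   | -3  3 |

Its absolute value is |J| = 3 (the area scaling factor).

Substituting x = u - 2v, y = -3u + 3v into the integrand,

    23 → 23,

so the integral becomes

    ∬_R (23) · |J| du dv = ∫_0^1 ∫_0^1 (69) dv du.

Inner (v): 69.
Outer (u): 69.

Therefore ∬_D (23) dx dy = 69.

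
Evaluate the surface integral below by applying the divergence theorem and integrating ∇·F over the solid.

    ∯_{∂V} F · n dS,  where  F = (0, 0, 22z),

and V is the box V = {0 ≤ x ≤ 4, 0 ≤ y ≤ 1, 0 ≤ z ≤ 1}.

By the divergence theorem,

    ∯_{∂V} F · n dS = ∭_V (∇ · F) dV.

Compute the divergence:
    ∇ · F = ∂F_x/∂x + ∂F_y/∂y + ∂F_z/∂z = 0 + 0 + 22 = 22.

V is a rectangular box, so dV = dx dy dz with 0 ≤ x ≤ 4, 0 ≤ y ≤ 1, 0 ≤ z ≤ 1.

Integrate (22) over V as an iterated integral:

    ∭_V (∇·F) dV = ∫_0^{4} ∫_0^{1} ∫_0^{1} (22) dz dy dx.

Inner (z from 0 to 1): 22.
Middle (y from 0 to 1): 22.
Outer (x from 0 to 4): 88.

Therefore ∯_{∂V} F · n dS = 88.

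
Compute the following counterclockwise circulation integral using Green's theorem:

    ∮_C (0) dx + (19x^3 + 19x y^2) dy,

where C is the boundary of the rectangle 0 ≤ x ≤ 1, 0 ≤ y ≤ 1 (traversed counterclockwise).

Green's theorem converts the closed line integral into a double integral over the enclosed region D:

    ∮_C P dx + Q dy = ∬_D (∂Q/∂x - ∂P/∂y) dA.

Here P = 0, Q = 19x^3 + 19x y^2, so

    ∂Q/∂x = 57x^2 + 19y^2,    ∂P/∂y = 0,
    ∂Q/∂x - ∂P/∂y = 57x^2 + 19y^2.

D is the region 0 ≤ x ≤ 1, 0 ≤ y ≤ 1. Evaluating the double integral:

    ∬_D (57x^2 + 19y^2) dA = ∫_0^{1} ∫_0^{1} (57x^2 + 19y^2) dy dx.

Inner (y from 0 to 1): 57x^2 + 19/3.
Outer (x from 0 to 1): 76/3.

Therefore ∮_C P dx + Q dy = 76/3.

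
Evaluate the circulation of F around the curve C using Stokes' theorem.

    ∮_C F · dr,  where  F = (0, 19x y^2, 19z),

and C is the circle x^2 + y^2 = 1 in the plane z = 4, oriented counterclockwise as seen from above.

Let S be the flat disk x^2 + y^2 ≤ 1 in the plane z = 4, with upward unit normal n̂ = ẑ. By Stokes' theorem,

    ∮_C F · dr = ∬_S (∇ × F) · n̂ dS = ∬_D (curl F)_z dA,

where D is the disk x^2 + y^2 ≤ 1.

Compute the curl of F = (0, 19x y^2, 19z):
    (∇ × F)_x = ∂F_z/∂y - ∂F_y/∂z = 0,
    (∇ × F)_y = ∂F_x/∂z - ∂F_z/∂x = 0,
    (∇ × F)_z = ∂F_y/∂x - ∂F_x/∂y = 19y^2.

On z = 4, (curl F)_z = 19y^2.

Convert to polar (x = r cos θ, y = r sin θ, dA = r dr dθ); the integrand becomes 19r^2sin(θ)^2, so

    ∬_D (curl F)_z dA = ∫_0^{2π} ∫_0^{1} (19r^2sin(θ)^2) · r dr dθ.

Inner (r from 0 to 1): 19sin(θ)^2/4.
Outer (θ from 0 to 2π): 19π/4.

Therefore ∮_C F · dr = 19π/4.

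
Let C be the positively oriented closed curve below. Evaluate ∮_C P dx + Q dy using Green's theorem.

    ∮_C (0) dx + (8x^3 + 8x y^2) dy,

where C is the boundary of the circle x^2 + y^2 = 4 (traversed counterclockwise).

Green's theorem converts the closed line integral into a double integral over the enclosed region D:

    ∮_C P dx + Q dy = ∬_D (∂Q/∂x - ∂P/∂y) dA.

Here P = 0, Q = 8x^3 + 8x y^2, so

    ∂Q/∂x = 24x^2 + 8y^2,    ∂P/∂y = 0,
    ∂Q/∂x - ∂P/∂y = 24x^2 + 8y^2.

D is the region x^2 + y^2 ≤ 4. Evaluating the double integral:

In polar coordinates (x = r cos θ, y = r sin θ, dA = r dr dθ) the integrand becomes 8r^2(cos(2θ) + 2), so

    ∬_D (24x^2 + 8y^2) dA = ∫_0^{2π} ∫_0^{2} (8r^2(cos(2θ) + 2)) · r dr dθ.

Inner (r from 0 to 2): 32cos(2θ) + 64.
Outer (θ from 0 to 2π): 128π.

Therefore ∮_C P dx + Q dy = 128π.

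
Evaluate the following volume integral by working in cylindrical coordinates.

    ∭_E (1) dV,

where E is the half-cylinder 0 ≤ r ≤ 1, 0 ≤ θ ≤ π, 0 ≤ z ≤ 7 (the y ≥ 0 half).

In cylindrical coordinates, x = r cos(θ), y = r sin(θ), z = z, and dV = r dr dθ dz.

The integrand becomes 1, so

    ∭_E (1) dV = ∫_{0}^{π} ∫_{0}^{1} ∫_{0}^{7} (1) · r dz dr dθ.

Inner (z): 7r.
Middle (r from 0 to 1): 7/2.
Outer (θ): 7π/2.

Therefore the triple integral equals 7π/2.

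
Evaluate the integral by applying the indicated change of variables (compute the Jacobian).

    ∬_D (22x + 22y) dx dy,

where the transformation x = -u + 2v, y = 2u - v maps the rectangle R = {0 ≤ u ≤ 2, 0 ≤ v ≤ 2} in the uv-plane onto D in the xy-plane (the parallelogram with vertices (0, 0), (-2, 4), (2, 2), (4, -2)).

Compute the Jacobian determinant of (x, y) with respect to (u, v):

    ∂(x,y)/∂(u,v) = | -1  2 | = (-1)(-1) - (2)(2) = -3.
                   | 2  -1 |

Its absolute value is |J| = 3 (the area scaling factor).

Substituting x = -u + 2v, y = 2u - v into the integrand,

    22x + 22y → 22u + 22v,

so the integral becomes

    ∬_R (22u + 22v) · |J| du dv = ∫_0^2 ∫_0^2 (66u + 66v) dv du.

Inner (v): 132u + 132.
Outer (u): 528.

Therefore ∬_D (22x + 22y) dx dy = 528.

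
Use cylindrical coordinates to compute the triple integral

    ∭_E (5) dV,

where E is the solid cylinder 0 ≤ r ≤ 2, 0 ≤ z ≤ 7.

In cylindrical coordinates, x = r cos(θ), y = r sin(θ), z = z, and dV = r dr dθ dz.

The integrand becomes 5, so

    ∭_E (5) dV = ∫_{0}^{2π} ∫_{0}^{2} ∫_{0}^{7} (5) · r dz dr dθ.

Inner (z): 35r.
Middle (r from 0 to 2): 70.
Outer (θ): 140π.

Therefore the triple integral equals 140π.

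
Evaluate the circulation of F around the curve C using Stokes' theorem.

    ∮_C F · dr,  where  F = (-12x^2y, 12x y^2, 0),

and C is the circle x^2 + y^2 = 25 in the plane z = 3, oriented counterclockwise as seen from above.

Let S be the flat disk x^2 + y^2 ≤ 25 in the plane z = 3, with upward unit normal n̂ = ẑ. By Stokes' theorem,

    ∮_C F · dr = ∬_S (∇ × F) · n̂ dS = ∬_D (curl F)_z dA,

where D is the disk x^2 + y^2 ≤ 25.

Compute the curl of F = (-12x^2y, 12x y^2, 0):
    (∇ × F)_x = ∂F_z/∂y - ∂F_y/∂z = 0,
    (∇ × F)_y = ∂F_x/∂z - ∂F_z/∂x = 0,
    (∇ × F)_z = ∂F_y/∂x - ∂F_x/∂y = 12x^2 + 12y^2.

On z = 3, (curl F)_z = 12x^2 + 12y^2.

Convert to polar (x = r cos θ, y = r sin θ, dA = r dr dθ); the integrand becomes 12r^2, so

    ∬_D (curl F)_z dA = ∫_0^{2π} ∫_0^{5} (12r^2) · r dr dθ.

Inner (r from 0 to 5): 1875.
Outer (θ from 0 to 2π): 3750π.

Therefore ∮_C F · dr = 3750π.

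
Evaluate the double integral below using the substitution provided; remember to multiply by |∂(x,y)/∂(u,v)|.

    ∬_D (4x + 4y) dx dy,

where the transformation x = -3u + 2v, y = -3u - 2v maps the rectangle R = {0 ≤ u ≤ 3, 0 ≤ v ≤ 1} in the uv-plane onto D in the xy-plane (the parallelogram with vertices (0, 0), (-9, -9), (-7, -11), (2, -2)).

Compute the Jacobian determinant of (x, y) with respect to (u, v):

    ∂(x,y)/∂(u,v) = | -3  2 | = (-3)(-2) - (2)(-3) = 12.
                   | -3  -2 |

Its absolute value is |J| = 12 (the area scaling factor).

Substituting x = -3u + 2v, y = -3u - 2v into the integrand,

    4x + 4y → -24u,

so the integral becomes

    ∬_R (-24u) · |J| du dv = ∫_0^3 ∫_0^1 (-288u) dv du.

Inner (v): -288u.
Outer (u): -1296.

Therefore ∬_D (4x + 4y) dx dy = -1296.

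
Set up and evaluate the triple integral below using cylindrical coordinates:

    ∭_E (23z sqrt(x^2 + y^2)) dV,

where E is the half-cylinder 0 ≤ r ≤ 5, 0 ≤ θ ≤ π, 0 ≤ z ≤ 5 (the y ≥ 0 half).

In cylindrical coordinates, x = r cos(θ), y = r sin(θ), z = z, and dV = r dr dθ dz.

The integrand becomes 23r z, so

    ∭_E (23z sqrt(x^2 + y^2)) dV = ∫_{0}^{π} ∫_{0}^{5} ∫_{0}^{5} (23r z) · r dz dr dθ.

Inner (z): 575r^2/2.
Middle (r from 0 to 5): 71875/6.
Outer (θ): 71875π/6.

Therefore the triple integral equals 71875π/6.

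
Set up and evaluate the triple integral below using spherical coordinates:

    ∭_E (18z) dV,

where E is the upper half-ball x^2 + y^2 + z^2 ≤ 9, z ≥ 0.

In spherical coordinates, x = ρ sin(φ) cos(θ), y = ρ sin(φ) sin(θ), z = ρ cos(φ), and dV = ρ^2 sin(φ) dρ dφ dθ.

The integrand becomes 18ρ cos(φ), so

    ∭_E (18z) dV = ∫_{0}^{2π} ∫_{0}^{π/2} ∫_{0}^{3} (18ρ cos(φ)) · ρ^2 sin(φ) dρ dφ dθ.

Inner (ρ): 729sin(2φ)/4.
Middle (φ): 729/4.
Outer (θ): 729π/2.

Therefore the triple integral equals 729π/2.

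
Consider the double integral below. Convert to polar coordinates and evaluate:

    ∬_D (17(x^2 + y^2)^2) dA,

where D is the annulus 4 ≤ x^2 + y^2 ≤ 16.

The region D is 2 ≤ r ≤ 4, 0 ≤ θ ≤ 2π in polar coordinates, where x = r cos(θ), y = r sin(θ), and dA = r dr dθ.

Under the substitution, the integrand becomes 17r^4, so

    ∬_D (17(x^2 + y^2)^2) dA = ∫_{0}^{2π} ∫_{2}^{4} (17r^4) · r dr dθ.

Inner integral (in r): ∫_{2}^{4} (17r^4) · r dr = 11424.

Outer integral (in θ): ∫_{0}^{2π} (11424) dθ = 22848π.

Therefore ∬_D (17(x^2 + y^2)^2) dA = 22848π.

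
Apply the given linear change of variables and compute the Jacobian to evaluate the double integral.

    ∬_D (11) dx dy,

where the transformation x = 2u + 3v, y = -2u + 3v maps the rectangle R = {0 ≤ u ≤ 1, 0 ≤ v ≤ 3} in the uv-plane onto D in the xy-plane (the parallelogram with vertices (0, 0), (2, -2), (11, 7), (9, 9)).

Compute the Jacobian determinant of (x, y) with respect to (u, v):

    ∂(x,y)/∂(u,v) = | 2  3 | = (2)(3) - (3)(-2) = 12.
                   | -2  3 |

Its absolute value is |J| = 12 (the area scaling factor).

Substituting x = 2u + 3v, y = -2u + 3v into the integrand,

    11 → 11,

so the integral becomes

    ∬_R (11) · |J| du dv = ∫_0^1 ∫_0^3 (132) dv du.

Inner (v): 396.
Outer (u): 396.

Therefore ∬_D (11) dx dy = 396.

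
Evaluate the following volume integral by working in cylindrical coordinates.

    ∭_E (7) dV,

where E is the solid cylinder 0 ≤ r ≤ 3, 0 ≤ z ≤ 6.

In cylindrical coordinates, x = r cos(θ), y = r sin(θ), z = z, and dV = r dr dθ dz.

The integrand becomes 7, so

    ∭_E (7) dV = ∫_{0}^{2π} ∫_{0}^{3} ∫_{0}^{6} (7) · r dz dr dθ.

Inner (z): 42r.
Middle (r from 0 to 3): 189.
Outer (θ): 378π.

Therefore the triple integral equals 378π.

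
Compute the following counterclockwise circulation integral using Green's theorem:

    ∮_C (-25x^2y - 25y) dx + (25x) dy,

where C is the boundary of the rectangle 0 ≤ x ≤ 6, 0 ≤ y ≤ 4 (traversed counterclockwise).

Green's theorem converts the closed line integral into a double integral over the enclosed region D:

    ∮_C P dx + Q dy = ∬_D (∂Q/∂x - ∂P/∂y) dA.

Here P = -25x^2y - 25y, Q = 25x, so

    ∂Q/∂x = 25,    ∂P/∂y = -25x^2 - 25,
    ∂Q/∂x - ∂P/∂y = 25x^2 + 50.

D is the region 0 ≤ x ≤ 6, 0 ≤ y ≤ 4. Evaluating the double integral:

    ∬_D (25x^2 + 50) dA = ∫_0^{6} ∫_0^{4} (25x^2 + 50) dy dx.

Inner (y from 0 to 4): 100x^2 + 200.
Outer (x from 0 to 6): 8400.

Therefore ∮_C P dx + Q dy = 8400.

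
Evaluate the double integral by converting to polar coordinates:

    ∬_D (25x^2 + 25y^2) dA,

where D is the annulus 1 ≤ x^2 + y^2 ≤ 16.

The region D is 1 ≤ r ≤ 4, 0 ≤ θ ≤ 2π in polar coordinates, where x = r cos(θ), y = r sin(θ), and dA = r dr dθ.

Under the substitution, the integrand becomes 25r^2, so

    ∬_D (25x^2 + 25y^2) dA = ∫_{0}^{2π} ∫_{1}^{4} (25r^2) · r dr dθ.

Inner integral (in r): ∫_{1}^{4} (25r^2) · r dr = 6375/4.

Outer integral (in θ): ∫_{0}^{2π} (6375/4) dθ = 6375π/2.

Therefore ∬_D (25x^2 + 25y^2) dA = 6375π/2.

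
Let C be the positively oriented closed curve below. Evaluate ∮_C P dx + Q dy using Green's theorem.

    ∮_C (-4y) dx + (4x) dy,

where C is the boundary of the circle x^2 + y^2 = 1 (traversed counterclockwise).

Green's theorem converts the closed line integral into a double integral over the enclosed region D:

    ∮_C P dx + Q dy = ∬_D (∂Q/∂x - ∂P/∂y) dA.

Here P = -4y, Q = 4x, so

    ∂Q/∂x = 4,    ∂P/∂y = -4,
    ∂Q/∂x - ∂P/∂y = 8.

D is the region x^2 + y^2 ≤ 1. Evaluating the double integral:

In polar coordinates (x = r cos θ, y = r sin θ, dA = r dr dθ) the integrand becomes 8, so

    ∬_D (8) dA = ∫_0^{2π} ∫_0^{1} (8) · r dr dθ.

Inner (r from 0 to 1): 4.
Outer (θ from 0 to 2π): 8π.

Therefore ∮_C P dx + Q dy = 8π.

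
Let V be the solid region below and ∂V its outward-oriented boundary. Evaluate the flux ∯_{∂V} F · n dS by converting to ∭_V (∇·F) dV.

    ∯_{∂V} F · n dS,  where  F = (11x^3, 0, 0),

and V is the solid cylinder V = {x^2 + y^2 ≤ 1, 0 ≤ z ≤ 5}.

By the divergence theorem,

    ∯_{∂V} F · n dS = ∭_V (∇ · F) dV.

Compute the divergence:
    ∇ · F = ∂F_x/∂x + ∂F_y/∂y + ∂F_z/∂z = 33x^2 + 0 + 0 = 33x^2.

In cylindrical coordinates, x = r cos(θ), y = r sin(θ), z = z, dV = r dr dθ dz, with 0 ≤ r ≤ 1, 0 ≤ θ ≤ 2π, 0 ≤ z ≤ 5.

The integrand, after substitution and multiplying by the volume element, becomes (33r^2cos(θ)^2) · r, so

    ∭_V (∇·F) dV = ∫_0^{2π} ∫_0^{1} ∫_0^{5} (33r^2cos(θ)^2) · r dz dr dθ.

Inner (z from 0 to 5): 165r^3cos(θ)^2.
Middle (r from 0 to 1): 165cos(θ)^2/4.
Outer (θ from 0 to 2π): 165π/4.

Therefore ∯_{∂V} F · n dS = 165π/4.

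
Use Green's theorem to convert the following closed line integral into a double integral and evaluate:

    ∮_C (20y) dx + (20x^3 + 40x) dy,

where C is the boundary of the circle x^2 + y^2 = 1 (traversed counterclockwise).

Green's theorem converts the closed line integral into a double integral over the enclosed region D:

    ∮_C P dx + Q dy = ∬_D (∂Q/∂x - ∂P/∂y) dA.

Here P = 20y, Q = 20x^3 + 40x, so

    ∂Q/∂x = 60x^2 + 40,    ∂P/∂y = 20,
    ∂Q/∂x - ∂P/∂y = 60x^2 + 20.

D is the region x^2 + y^2 ≤ 1. Evaluating the double integral:

In polar coordinates (x = r cos θ, y = r sin θ, dA = r dr dθ) the integrand becomes 60r^2cos(θ)^2 + 20, so

    ∬_D (60x^2 + 20) dA = ∫_0^{2π} ∫_0^{1} (60r^2cos(θ)^2 + 20) · r dr dθ.

Inner (r from 0 to 1): 15cos(θ)^2 + 10.
Outer (θ from 0 to 2π): 35π.

Therefore ∮_C P dx + Q dy = 35π.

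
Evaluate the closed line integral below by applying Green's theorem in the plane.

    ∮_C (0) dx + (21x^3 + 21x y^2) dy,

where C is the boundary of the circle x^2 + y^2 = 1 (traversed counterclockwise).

Green's theorem converts the closed line integral into a double integral over the enclosed region D:

    ∮_C P dx + Q dy = ∬_D (∂Q/∂x - ∂P/∂y) dA.

Here P = 0, Q = 21x^3 + 21x y^2, so

    ∂Q/∂x = 63x^2 + 21y^2,    ∂P/∂y = 0,
    ∂Q/∂x - ∂P/∂y = 63x^2 + 21y^2.

D is the region x^2 + y^2 ≤ 1. Evaluating the double integral:

In polar coordinates (x = r cos θ, y = r sin θ, dA = r dr dθ) the integrand becomes 21r^2(cos(2θ) + 2), so

    ∬_D (63x^2 + 21y^2) dA = ∫_0^{2π} ∫_0^{1} (21r^2(cos(2θ) + 2)) · r dr dθ.

Inner (r from 0 to 1): 21cos(2θ)/4 + 21/2.
Outer (θ from 0 to 2π): 21π.

Therefore ∮_C P dx + Q dy = 21π.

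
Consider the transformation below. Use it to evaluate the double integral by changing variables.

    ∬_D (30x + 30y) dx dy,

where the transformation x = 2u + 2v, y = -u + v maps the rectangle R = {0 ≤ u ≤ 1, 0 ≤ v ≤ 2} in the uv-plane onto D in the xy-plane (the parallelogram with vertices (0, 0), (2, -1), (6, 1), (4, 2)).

Compute the Jacobian determinant of (x, y) with respect to (u, v):

    ∂(x,y)/∂(u,v) = | 2  2 | = (2)(1) - (2)(-1) = 4.
                   | -1  1 |

Its absolute value is |J| = 4 (the area scaling factor).

Substituting x = 2u + 2v, y = -u + v into the integrand,

    30x + 30y → 30u + 90v,

so the integral becomes

    ∬_R (30u + 90v) · |J| du dv = ∫_0^1 ∫_0^2 (120u + 360v) dv du.

Inner (v): 240u + 720.
Outer (u): 840.

Therefore ∬_D (30x + 30y) dx dy = 840.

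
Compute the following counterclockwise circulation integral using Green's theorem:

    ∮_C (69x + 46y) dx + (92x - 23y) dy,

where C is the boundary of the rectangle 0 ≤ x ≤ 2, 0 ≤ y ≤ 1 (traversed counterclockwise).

Green's theorem converts the closed line integral into a double integral over the enclosed region D:

    ∮_C P dx + Q dy = ∬_D (∂Q/∂x - ∂P/∂y) dA.

Here P = 69x + 46y, Q = 92x - 23y, so

    ∂Q/∂x = 92,    ∂P/∂y = 46,
    ∂Q/∂x - ∂P/∂y = 46.

D is the region 0 ≤ x ≤ 2, 0 ≤ y ≤ 1. Evaluating the double integral:

    ∬_D (46) dA = ∫_0^{2} ∫_0^{1} (46) dy dx.

Inner (y from 0 to 1): 46.
Outer (x from 0 to 2): 92.

Therefore ∮_C P dx + Q dy = 92.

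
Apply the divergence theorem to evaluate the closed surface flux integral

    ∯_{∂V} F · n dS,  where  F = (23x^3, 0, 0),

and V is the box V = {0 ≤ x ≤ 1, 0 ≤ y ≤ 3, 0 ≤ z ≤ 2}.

By the divergence theorem,

    ∯_{∂V} F · n dS = ∭_V (∇ · F) dV.

Compute the divergence:
    ∇ · F = ∂F_x/∂x + ∂F_y/∂y + ∂F_z/∂z = 69x^2 + 0 + 0 = 69x^2.

V is a rectangular box, so dV = dx dy dz with 0 ≤ x ≤ 1, 0 ≤ y ≤ 3, 0 ≤ z ≤ 2.

Integrate (69x^2) over V as an iterated integral:

    ∭_V (∇·F) dV = ∫_0^{1} ∫_0^{3} ∫_0^{2} (69x^2) dz dy dx.

Inner (z from 0 to 2): 138x^2.
Middle (y from 0 to 3): 414x^2.
Outer (x from 0 to 1): 138.

Therefore ∯_{∂V} F · n dS = 138.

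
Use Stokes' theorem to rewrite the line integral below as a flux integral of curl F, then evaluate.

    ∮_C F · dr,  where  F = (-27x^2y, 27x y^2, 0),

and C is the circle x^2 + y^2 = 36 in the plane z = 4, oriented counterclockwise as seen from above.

Let S be the flat disk x^2 + y^2 ≤ 36 in the plane z = 4, with upward unit normal n̂ = ẑ. By Stokes' theorem,

    ∮_C F · dr = ∬_S (∇ × F) · n̂ dS = ∬_D (curl F)_z dA,

where D is the disk x^2 + y^2 ≤ 36.

Compute the curl of F = (-27x^2y, 27x y^2, 0):
    (∇ × F)_x = ∂F_z/∂y - ∂F_y/∂z = 0,
    (∇ × F)_y = ∂F_x/∂z - ∂F_z/∂x = 0,
    (∇ × F)_z = ∂F_y/∂x - ∂F_x/∂y = 27x^2 + 27y^2.

On z = 4, (curl F)_z = 27x^2 + 27y^2.

Convert to polar (x = r cos θ, y = r sin θ, dA = r dr dθ); the integrand becomes 27r^2, so

    ∬_D (curl F)_z dA = ∫_0^{2π} ∫_0^{6} (27r^2) · r dr dθ.

Inner (r from 0 to 6): 8748.
Outer (θ from 0 to 2π): 17496π.

Therefore ∮_C F · dr = 17496π.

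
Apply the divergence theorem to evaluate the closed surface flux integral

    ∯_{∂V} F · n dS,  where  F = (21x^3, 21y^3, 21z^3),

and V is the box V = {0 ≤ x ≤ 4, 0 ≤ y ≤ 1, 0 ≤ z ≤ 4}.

By the divergence theorem,

    ∯_{∂V} F · n dS = ∭_V (∇ · F) dV.

Compute the divergence:
    ∇ · F = ∂F_x/∂x + ∂F_y/∂y + ∂F_z/∂z = 63x^2 + 63y^2 + 63z^2.

V is a rectangular box, so dV = dx dy dz with 0 ≤ x ≤ 4, 0 ≤ y ≤ 1, 0 ≤ z ≤ 4.

Integrate (63x^2 + 63y^2 + 63z^2) over V as an iterated integral:

    ∭_V (∇·F) dV = ∫_0^{4} ∫_0^{1} ∫_0^{4} (63x^2 + 63y^2 + 63z^2) dz dy dx.

Inner (z from 0 to 4): 252x^2 + 252y^2 + 1344.
Middle (y from 0 to 1): 252x^2 + 1428.
Outer (x from 0 to 4): 11088.

Therefore ∯_{∂V} F · n dS = 11088.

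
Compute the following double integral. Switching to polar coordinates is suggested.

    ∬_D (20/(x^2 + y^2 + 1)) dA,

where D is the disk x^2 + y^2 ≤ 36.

The region D is 0 ≤ r ≤ 6, 0 ≤ θ ≤ 2π in polar coordinates, where x = r cos(θ), y = r sin(θ), and dA = r dr dθ.

Under the substitution, the integrand becomes 20/(r^2 + 1), so

    ∬_D (20/(x^2 + y^2 + 1)) dA = ∫_{0}^{2π} ∫_{0}^{6} (20/(r^2 + 1)) · r dr dθ.

Inner integral (in r): ∫_{0}^{6} (20/(r^2 + 1)) · r dr = log(4808584372417849).

Outer integral (in θ): ∫_{0}^{2π} (log(4808584372417849)) dθ = 20π log(37).

Therefore ∬_D (20/(x^2 + y^2 + 1)) dA = 20π log(37).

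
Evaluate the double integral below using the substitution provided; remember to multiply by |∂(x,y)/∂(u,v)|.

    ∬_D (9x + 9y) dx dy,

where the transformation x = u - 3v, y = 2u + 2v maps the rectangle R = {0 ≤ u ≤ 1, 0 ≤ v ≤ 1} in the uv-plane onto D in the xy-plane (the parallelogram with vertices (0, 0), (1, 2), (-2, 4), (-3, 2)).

Compute the Jacobian determinant of (x, y) with respect to (u, v):

    ∂(x,y)/∂(u,v) = | 1  -3 | = (1)(2) - (-3)(2) = 8.
                   | 2  2 |

Its absolute value is |J| = 8 (the area scaling factor).

Substituting x = u - 3v, y = 2u + 2v into the integrand,

    9x + 9y → 27u - 9v,

so the integral becomes

    ∬_R (27u - 9v) · |J| du dv = ∫_0^1 ∫_0^1 (216u - 72v) dv du.

Inner (v): 216u - 36.
Outer (u): 72.

Therefore ∬_D (9x + 9y) dx dy = 72.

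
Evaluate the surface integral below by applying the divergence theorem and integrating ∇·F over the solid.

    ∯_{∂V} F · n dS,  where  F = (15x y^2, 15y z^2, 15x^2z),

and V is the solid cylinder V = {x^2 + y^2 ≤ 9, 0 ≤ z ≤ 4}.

By the divergence theorem,

    ∯_{∂V} F · n dS = ∭_V (∇ · F) dV.

Compute the divergence:
    ∇ · F = ∂F_x/∂x + ∂F_y/∂y + ∂F_z/∂z = 15y^2 + 15z^2 + 15x^2 = 15x^2 + 15y^2 + 15z^2.

In cylindrical coordinates, x = r cos(θ), y = r sin(θ), z = z, dV = r dr dθ dz, with 0 ≤ r ≤ 3, 0 ≤ θ ≤ 2π, 0 ≤ z ≤ 4.

The integrand, after substitution and multiplying by the volume element, becomes (15r^2 + 15z^2) · r, so

    ∭_V (∇·F) dV = ∫_0^{2π} ∫_0^{3} ∫_0^{4} (15r^2 + 15z^2) · r dz dr dθ.

Inner (z from 0 to 4): 60r^3 + 320r.
Middle (r from 0 to 3): 2655.
Outer (θ from 0 to 2π): 5310π.

Therefore ∯_{∂V} F · n dS = 5310π.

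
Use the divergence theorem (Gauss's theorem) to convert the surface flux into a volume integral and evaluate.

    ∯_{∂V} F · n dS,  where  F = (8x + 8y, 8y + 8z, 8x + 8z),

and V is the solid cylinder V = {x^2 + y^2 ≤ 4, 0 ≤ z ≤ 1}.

By the divergence theorem,

    ∯_{∂V} F · n dS = ∭_V (∇ · F) dV.

Compute the divergence:
    ∇ · F = ∂F_x/∂x + ∂F_y/∂y + ∂F_z/∂z = 8 + 8 + 8 = 24.

In cylindrical coordinates, x = r cos(θ), y = r sin(θ), z = z, dV = r dr dθ dz, with 0 ≤ r ≤ 2, 0 ≤ θ ≤ 2π, 0 ≤ z ≤ 1.

The integrand, after substitution and multiplying by the volume element, becomes (24) · r, so

    ∭_V (∇·F) dV = ∫_0^{2π} ∫_0^{2} ∫_0^{1} (24) · r dz dr dθ.

Inner (z from 0 to 1): 24r.
Middle (r from 0 to 2): 48.
Outer (θ from 0 to 2π): 96π.

Therefore ∯_{∂V} F · n dS = 96π.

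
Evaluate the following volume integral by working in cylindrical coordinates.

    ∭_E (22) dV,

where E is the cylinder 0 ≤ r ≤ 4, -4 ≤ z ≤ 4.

In cylindrical coordinates, x = r cos(θ), y = r sin(θ), z = z, and dV = r dr dθ dz.

The integrand becomes 22, so

    ∭_E (22) dV = ∫_{0}^{2π} ∫_{0}^{4} ∫_{-4}^{4} (22) · r dz dr dθ.

Inner (z): 176r.
Middle (r from 0 to 4): 1408.
Outer (θ): 2816π.

Therefore the triple integral equals 2816π.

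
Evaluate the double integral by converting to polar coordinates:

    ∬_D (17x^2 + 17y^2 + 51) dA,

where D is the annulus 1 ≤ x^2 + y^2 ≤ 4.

The region D is 1 ≤ r ≤ 2, 0 ≤ θ ≤ 2π in polar coordinates, where x = r cos(θ), y = r sin(θ), and dA = r dr dθ.

Under the substitution, the integrand becomes 17r^2 + 51, so

    ∬_D (17x^2 + 17y^2 + 51) dA = ∫_{0}^{2π} ∫_{1}^{2} (17r^2 + 51) · r dr dθ.

Inner integral (in r): ∫_{1}^{2} (17r^2 + 51) · r dr = 561/4.

Outer integral (in θ): ∫_{0}^{2π} (561/4) dθ = 561π/2.

Therefore ∬_D (17x^2 + 17y^2 + 51) dA = 561π/2.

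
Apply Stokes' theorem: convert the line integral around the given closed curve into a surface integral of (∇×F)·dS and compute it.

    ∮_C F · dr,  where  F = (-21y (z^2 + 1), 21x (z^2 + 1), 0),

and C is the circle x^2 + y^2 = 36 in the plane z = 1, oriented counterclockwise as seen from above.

Let S be the flat disk x^2 + y^2 ≤ 36 in the plane z = 1, with upward unit normal n̂ = ẑ. By Stokes' theorem,

    ∮_C F · dr = ∬_S (∇ × F) · n̂ dS = ∬_D (curl F)_z dA,

where D is the disk x^2 + y^2 ≤ 36.

Compute the curl of F = (-21y (z^2 + 1), 21x (z^2 + 1), 0):
    (∇ × F)_x = ∂F_z/∂y - ∂F_y/∂z = -42x z,
    (∇ × F)_y = ∂F_x/∂z - ∂F_z/∂x = -42y z,
    (∇ × F)_z = ∂F_y/∂x - ∂F_x/∂y = 42z^2 + 42.

On z = 1, (curl F)_z = 84.

Convert to polar (x = r cos θ, y = r sin θ, dA = r dr dθ); the integrand becomes 84, so

    ∬_D (curl F)_z dA = ∫_0^{2π} ∫_0^{6} (84) · r dr dθ.

Inner (r from 0 to 6): 1512.
Outer (θ from 0 to 2π): 3024π.

Therefore ∮_C F · dr = 3024π.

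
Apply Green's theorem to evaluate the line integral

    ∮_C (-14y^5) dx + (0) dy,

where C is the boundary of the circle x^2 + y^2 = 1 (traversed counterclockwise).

Green's theorem converts the closed line integral into a double integral over the enclosed region D:

    ∮_C P dx + Q dy = ∬_D (∂Q/∂x - ∂P/∂y) dA.

Here P = -14y^5, Q = 0, so

    ∂Q/∂x = 0,    ∂P/∂y = -70y^4,
    ∂Q/∂x - ∂P/∂y = 70y^4.

D is the region x^2 + y^2 ≤ 1. Evaluating the double integral:

In polar coordinates (x = r cos θ, y = r sin θ, dA = r dr dθ) the integrand becomes 70r^4sin(θ)^4, so

    ∬_D (70y^4) dA = ∫_0^{2π} ∫_0^{1} (70r^4sin(θ)^4) · r dr dθ.

Inner (r from 0 to 1): 35sin(θ)^4/3.
Outer (θ from 0 to 2π): 35π/4.

Therefore ∮_C P dx + Q dy = 35π/4.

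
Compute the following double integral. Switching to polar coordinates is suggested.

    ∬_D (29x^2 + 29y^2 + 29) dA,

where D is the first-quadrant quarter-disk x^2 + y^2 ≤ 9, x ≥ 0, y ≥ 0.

The region D is 0 ≤ r ≤ 3, 0 ≤ θ ≤ π/2 in polar coordinates, where x = r cos(θ), y = r sin(θ), and dA = r dr dθ.

Under the substitution, the integrand becomes 29r^2 + 29, so

    ∬_D (29x^2 + 29y^2 + 29) dA = ∫_{0}^{π/2} ∫_{0}^{3} (29r^2 + 29) · r dr dθ.

Inner integral (in r): ∫_{0}^{3} (29r^2 + 29) · r dr = 2871/4.

Outer integral (in θ): ∫_{0}^{π/2} (2871/4) dθ = 2871π/8.

Therefore ∬_D (29x^2 + 29y^2 + 29) dA = 2871π/8.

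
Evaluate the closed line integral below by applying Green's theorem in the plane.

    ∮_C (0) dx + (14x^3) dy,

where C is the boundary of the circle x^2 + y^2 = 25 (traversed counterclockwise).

Green's theorem converts the closed line integral into a double integral over the enclosed region D:

    ∮_C P dx + Q dy = ∬_D (∂Q/∂x - ∂P/∂y) dA.

Here P = 0, Q = 14x^3, so

    ∂Q/∂x = 42x^2,    ∂P/∂y = 0,
    ∂Q/∂x - ∂P/∂y = 42x^2.

D is the region x^2 + y^2 ≤ 25. Evaluating the double integral:

In polar coordinates (x = r cos θ, y = r sin θ, dA = r dr dθ) the integrand becomes 42r^2cos(θ)^2, so

    ∬_D (42x^2) dA = ∫_0^{2π} ∫_0^{5} (42r^2cos(θ)^2) · r dr dθ.

Inner (r from 0 to 5): 13125cos(θ)^2/2.
Outer (θ from 0 to 2π): 13125π/2.

Therefore ∮_C P dx + Q dy = 13125π/2.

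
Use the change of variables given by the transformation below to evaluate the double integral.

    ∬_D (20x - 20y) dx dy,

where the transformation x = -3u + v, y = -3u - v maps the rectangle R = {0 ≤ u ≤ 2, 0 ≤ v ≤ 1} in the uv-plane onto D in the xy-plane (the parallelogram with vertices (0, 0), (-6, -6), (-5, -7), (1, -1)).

Compute the Jacobian determinant of (x, y) with respect to (u, v):

    ∂(x,y)/∂(u,v) = | -3  1 | = (-3)(-1) - (1)(-3) = 6.
                   | -3  -1 |

Its absolute value is |J| = 6 (the area scaling factor).

Substituting x = -3u + v, y = -3u - v into the integrand,

    20x - 20y → 40v,

so the integral becomes

    ∬_R (40v) · |J| du dv = ∫_0^2 ∫_0^1 (240v) dv du.

Inner (v): 120.
Outer (u): 240.

Therefore ∬_D (20x - 20y) dx dy = 240.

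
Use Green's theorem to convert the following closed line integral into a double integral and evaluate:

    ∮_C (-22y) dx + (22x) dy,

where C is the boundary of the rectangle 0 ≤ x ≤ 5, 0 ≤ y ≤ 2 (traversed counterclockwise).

Green's theorem converts the closed line integral into a double integral over the enclosed region D:

    ∮_C P dx + Q dy = ∬_D (∂Q/∂x - ∂P/∂y) dA.

Here P = -22y, Q = 22x, so

    ∂Q/∂x = 22,    ∂P/∂y = -22,
    ∂Q/∂x - ∂P/∂y = 44.

D is the region 0 ≤ x ≤ 5, 0 ≤ y ≤ 2. Evaluating the double integral:

    ∬_D (44) dA = ∫_0^{5} ∫_0^{2} (44) dy dx.

Inner (y from 0 to 2): 88.
Outer (x from 0 to 5): 440.

Therefore ∮_C P dx + Q dy = 440.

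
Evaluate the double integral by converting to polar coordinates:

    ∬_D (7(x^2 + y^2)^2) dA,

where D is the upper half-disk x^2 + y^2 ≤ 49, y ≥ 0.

The region D is 0 ≤ r ≤ 7, 0 ≤ θ ≤ π in polar coordinates, where x = r cos(θ), y = r sin(θ), and dA = r dr dθ.

Under the substitution, the integrand becomes 7r^4, so

    ∬_D (7(x^2 + y^2)^2) dA = ∫_{0}^{π} ∫_{0}^{7} (7r^4) · r dr dθ.

Inner integral (in r): ∫_{0}^{7} (7r^4) · r dr = 823543/6.

Outer integral (in θ): ∫_{0}^{π} (823543/6) dθ = 823543π/6.

Therefore ∬_D (7(x^2 + y^2)^2) dA = 823543π/6.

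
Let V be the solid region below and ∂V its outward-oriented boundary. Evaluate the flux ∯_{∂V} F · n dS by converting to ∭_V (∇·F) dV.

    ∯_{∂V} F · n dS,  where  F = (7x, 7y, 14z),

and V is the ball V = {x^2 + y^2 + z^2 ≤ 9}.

By the divergence theorem,

    ∯_{∂V} F · n dS = ∭_V (∇ · F) dV.

Compute the divergence:
    ∇ · F = ∂F_x/∂x + ∂F_y/∂y + ∂F_z/∂z = 7 + 7 + 14 = 28.

In spherical coordinates, x = ρ sin(φ) cos(θ), y = ρ sin(φ) sin(θ), z = ρ cos(φ), dV = ρ^2 sin(φ) dρ dφ dθ, with 0 ≤ ρ ≤ 3, 0 ≤ φ ≤ π, 0 ≤ θ ≤ 2π.

The integrand, after substitution and multiplying by the volume element, becomes (28) · ρ^2 sin(φ), so

    ∭_V (∇·F) dV = ∫_0^{2π} ∫_0^{π} ∫_0^{3} (28) · ρ^2 sin(φ) dρ dφ dθ.

Inner (ρ from 0 to 3): 252sin(φ).
Middle (φ from 0 to π): 504.
Outer (θ from 0 to 2π): 1008π.

Therefore ∯_{∂V} F · n dS = 1008π.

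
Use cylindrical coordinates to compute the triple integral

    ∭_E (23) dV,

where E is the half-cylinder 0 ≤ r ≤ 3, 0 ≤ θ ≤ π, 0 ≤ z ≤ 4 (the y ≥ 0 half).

In cylindrical coordinates, x = r cos(θ), y = r sin(θ), z = z, and dV = r dr dθ dz.

The integrand becomes 23, so

    ∭_E (23) dV = ∫_{0}^{π} ∫_{0}^{3} ∫_{0}^{4} (23) · r dz dr dθ.

Inner (z): 92r.
Middle (r from 0 to 3): 414.
Outer (θ): 414π.

Therefore the triple integral equals 414π.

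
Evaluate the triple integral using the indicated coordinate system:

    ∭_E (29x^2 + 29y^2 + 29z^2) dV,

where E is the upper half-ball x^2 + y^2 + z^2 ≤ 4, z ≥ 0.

In spherical coordinates, x = ρ sin(φ) cos(θ), y = ρ sin(φ) sin(θ), z = ρ cos(φ), and dV = ρ^2 sin(φ) dρ dφ dθ.

The integrand becomes 29ρ^2, so

    ∭_E (29x^2 + 29y^2 + 29z^2) dV = ∫_{0}^{2π} ∫_{0}^{π/2} ∫_{0}^{2} (29ρ^2) · ρ^2 sin(φ) dρ dφ dθ.

Inner (ρ): 928sin(φ)/5.
Middle (φ): 928/5.
Outer (θ): 1856π/5.

Therefore the triple integral equals 1856π/5.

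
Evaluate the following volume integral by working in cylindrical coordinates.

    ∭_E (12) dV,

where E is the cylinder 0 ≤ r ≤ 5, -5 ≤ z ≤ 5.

In cylindrical coordinates, x = r cos(θ), y = r sin(θ), z = z, and dV = r dr dθ dz.

The integrand becomes 12, so

    ∭_E (12) dV = ∫_{0}^{2π} ∫_{0}^{5} ∫_{-5}^{5} (12) · r dz dr dθ.

Inner (z): 120r.
Middle (r from 0 to 5): 1500.
Outer (θ): 3000π.

Therefore the triple integral equals 3000π.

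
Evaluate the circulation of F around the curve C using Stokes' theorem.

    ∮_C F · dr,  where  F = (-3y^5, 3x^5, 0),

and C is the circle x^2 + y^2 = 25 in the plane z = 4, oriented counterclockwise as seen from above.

Let S be the flat disk x^2 + y^2 ≤ 25 in the plane z = 4, with upward unit normal n̂ = ẑ. By Stokes' theorem,

    ∮_C F · dr = ∬_S (∇ × F) · n̂ dS = ∬_D (curl F)_z dA,

where D is the disk x^2 + y^2 ≤ 25.

Compute the curl of F = (-3y^5, 3x^5, 0):
    (∇ × F)_x = ∂F_z/∂y - ∂F_y/∂z = 0,
    (∇ × F)_y = ∂F_x/∂z - ∂F_z/∂x = 0,
    (∇ × F)_z = ∂F_y/∂x - ∂F_x/∂y = 15x^4 + 15y^4.

On z = 4, (curl F)_z = 15x^4 + 15y^4.

Convert to polar (x = r cos θ, y = r sin θ, dA = r dr dθ); the integrand becomes 15r^4(sin(θ)^4 + cos(θ)^4), so

    ∬_D (curl F)_z dA = ∫_0^{2π} ∫_0^{5} (15r^4(sin(θ)^4 + cos(θ)^4)) · r dr dθ.

Inner (r from 0 to 5): 78125sin(θ)^4/2 + 78125cos(θ)^4/2.
Outer (θ from 0 to 2π): 234375π/4.

Therefore ∮_C F · dr = 234375π/4.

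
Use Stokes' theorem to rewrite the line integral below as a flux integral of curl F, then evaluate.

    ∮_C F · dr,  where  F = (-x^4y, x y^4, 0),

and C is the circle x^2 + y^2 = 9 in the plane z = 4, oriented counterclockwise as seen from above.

Let S be the flat disk x^2 + y^2 ≤ 9 in the plane z = 4, with upward unit normal n̂ = ẑ. By Stokes' theorem,

    ∮_C F · dr = ∬_S (∇ × F) · n̂ dS = ∬_D (curl F)_z dA,

where D is the disk x^2 + y^2 ≤ 9.

Compute the curl of F = (-x^4y, x y^4, 0):
    (∇ × F)_x = ∂F_z/∂y - ∂F_y/∂z = 0,
    (∇ × F)_y = ∂F_x/∂z - ∂F_z/∂x = 0,
    (∇ × F)_z = ∂F_y/∂x - ∂F_x/∂y = x^4 + y^4.

On z = 4, (curl F)_z = x^4 + y^4.

Convert to polar (x = r cos θ, y = r sin θ, dA = r dr dθ); the integrand becomes r^4(sin(θ)^4 + cos(θ)^4), so

    ∬_D (curl F)_z dA = ∫_0^{2π} ∫_0^{3} (r^4(sin(θ)^4 + cos(θ)^4)) · r dr dθ.

Inner (r from 0 to 3): 243sin(θ)^4/2 + 243cos(θ)^4/2.
Outer (θ from 0 to 2π): 729π/4.

Therefore ∮_C F · dr = 729π/4.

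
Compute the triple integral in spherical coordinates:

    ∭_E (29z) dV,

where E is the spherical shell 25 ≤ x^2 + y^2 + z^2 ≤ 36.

In spherical coordinates, x = ρ sin(φ) cos(θ), y = ρ sin(φ) sin(θ), z = ρ cos(φ), and dV = ρ^2 sin(φ) dρ dφ dθ.

The integrand becomes 29ρ cos(φ), so

    ∭_E (29z) dV = ∫_{0}^{2π} ∫_{0}^{π} ∫_{5}^{6} (29ρ cos(φ)) · ρ^2 sin(φ) dρ dφ dθ.

Inner (ρ): 19459sin(2φ)/8.
Middle (φ): 0.
Outer (θ): 0.

Therefore the triple integral equals 0.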